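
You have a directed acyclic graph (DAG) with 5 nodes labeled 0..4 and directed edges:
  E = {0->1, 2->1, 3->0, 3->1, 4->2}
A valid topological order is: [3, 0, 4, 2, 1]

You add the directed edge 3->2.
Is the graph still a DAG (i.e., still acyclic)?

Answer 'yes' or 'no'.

Answer: yes

Derivation:
Given toposort: [3, 0, 4, 2, 1]
Position of 3: index 0; position of 2: index 3
New edge 3->2: forward
Forward edge: respects the existing order. Still a DAG, same toposort still valid.
Still a DAG? yes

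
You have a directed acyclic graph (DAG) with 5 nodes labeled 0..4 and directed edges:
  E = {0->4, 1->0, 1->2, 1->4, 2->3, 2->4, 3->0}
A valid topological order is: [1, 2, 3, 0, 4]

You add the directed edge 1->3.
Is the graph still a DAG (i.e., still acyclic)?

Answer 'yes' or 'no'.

Answer: yes

Derivation:
Given toposort: [1, 2, 3, 0, 4]
Position of 1: index 0; position of 3: index 2
New edge 1->3: forward
Forward edge: respects the existing order. Still a DAG, same toposort still valid.
Still a DAG? yes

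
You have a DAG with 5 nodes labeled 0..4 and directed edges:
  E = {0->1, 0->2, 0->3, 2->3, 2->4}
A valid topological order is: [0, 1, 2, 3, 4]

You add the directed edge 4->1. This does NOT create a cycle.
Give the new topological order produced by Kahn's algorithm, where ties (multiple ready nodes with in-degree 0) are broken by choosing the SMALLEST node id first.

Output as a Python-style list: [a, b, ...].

Answer: [0, 2, 3, 4, 1]

Derivation:
Old toposort: [0, 1, 2, 3, 4]
Added edge: 4->1
Position of 4 (4) > position of 1 (1). Must reorder: 4 must now come before 1.
Run Kahn's algorithm (break ties by smallest node id):
  initial in-degrees: [0, 2, 1, 2, 1]
  ready (indeg=0): [0]
  pop 0: indeg[1]->1; indeg[2]->0; indeg[3]->1 | ready=[2] | order so far=[0]
  pop 2: indeg[3]->0; indeg[4]->0 | ready=[3, 4] | order so far=[0, 2]
  pop 3: no out-edges | ready=[4] | order so far=[0, 2, 3]
  pop 4: indeg[1]->0 | ready=[1] | order so far=[0, 2, 3, 4]
  pop 1: no out-edges | ready=[] | order so far=[0, 2, 3, 4, 1]
  Result: [0, 2, 3, 4, 1]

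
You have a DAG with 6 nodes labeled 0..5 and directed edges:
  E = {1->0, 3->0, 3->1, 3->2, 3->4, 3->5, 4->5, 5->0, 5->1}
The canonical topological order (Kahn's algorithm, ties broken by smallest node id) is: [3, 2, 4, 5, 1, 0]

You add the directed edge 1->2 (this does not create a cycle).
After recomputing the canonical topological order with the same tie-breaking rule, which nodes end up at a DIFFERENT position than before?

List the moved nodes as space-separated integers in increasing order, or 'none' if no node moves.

Old toposort: [3, 2, 4, 5, 1, 0]
Added edge 1->2
Recompute Kahn (smallest-id tiebreak):
  initial in-degrees: [3, 2, 2, 0, 1, 2]
  ready (indeg=0): [3]
  pop 3: indeg[0]->2; indeg[1]->1; indeg[2]->1; indeg[4]->0; indeg[5]->1 | ready=[4] | order so far=[3]
  pop 4: indeg[5]->0 | ready=[5] | order so far=[3, 4]
  pop 5: indeg[0]->1; indeg[1]->0 | ready=[1] | order so far=[3, 4, 5]
  pop 1: indeg[0]->0; indeg[2]->0 | ready=[0, 2] | order so far=[3, 4, 5, 1]
  pop 0: no out-edges | ready=[2] | order so far=[3, 4, 5, 1, 0]
  pop 2: no out-edges | ready=[] | order so far=[3, 4, 5, 1, 0, 2]
New canonical toposort: [3, 4, 5, 1, 0, 2]
Compare positions:
  Node 0: index 5 -> 4 (moved)
  Node 1: index 4 -> 3 (moved)
  Node 2: index 1 -> 5 (moved)
  Node 3: index 0 -> 0 (same)
  Node 4: index 2 -> 1 (moved)
  Node 5: index 3 -> 2 (moved)
Nodes that changed position: 0 1 2 4 5

Answer: 0 1 2 4 5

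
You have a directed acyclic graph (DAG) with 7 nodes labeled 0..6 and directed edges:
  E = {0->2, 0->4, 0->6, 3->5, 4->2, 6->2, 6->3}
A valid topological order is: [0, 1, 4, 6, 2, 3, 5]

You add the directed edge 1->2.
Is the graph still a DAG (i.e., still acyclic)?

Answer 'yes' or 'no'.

Given toposort: [0, 1, 4, 6, 2, 3, 5]
Position of 1: index 1; position of 2: index 4
New edge 1->2: forward
Forward edge: respects the existing order. Still a DAG, same toposort still valid.
Still a DAG? yes

Answer: yes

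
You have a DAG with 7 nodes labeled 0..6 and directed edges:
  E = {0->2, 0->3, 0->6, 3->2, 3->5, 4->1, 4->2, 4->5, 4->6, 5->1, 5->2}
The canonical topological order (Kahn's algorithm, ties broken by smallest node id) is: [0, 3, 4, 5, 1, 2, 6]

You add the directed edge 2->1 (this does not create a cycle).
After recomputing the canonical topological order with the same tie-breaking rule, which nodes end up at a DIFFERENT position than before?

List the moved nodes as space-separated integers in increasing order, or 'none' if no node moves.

Answer: 1 2

Derivation:
Old toposort: [0, 3, 4, 5, 1, 2, 6]
Added edge 2->1
Recompute Kahn (smallest-id tiebreak):
  initial in-degrees: [0, 3, 4, 1, 0, 2, 2]
  ready (indeg=0): [0, 4]
  pop 0: indeg[2]->3; indeg[3]->0; indeg[6]->1 | ready=[3, 4] | order so far=[0]
  pop 3: indeg[2]->2; indeg[5]->1 | ready=[4] | order so far=[0, 3]
  pop 4: indeg[1]->2; indeg[2]->1; indeg[5]->0; indeg[6]->0 | ready=[5, 6] | order so far=[0, 3, 4]
  pop 5: indeg[1]->1; indeg[2]->0 | ready=[2, 6] | order so far=[0, 3, 4, 5]
  pop 2: indeg[1]->0 | ready=[1, 6] | order so far=[0, 3, 4, 5, 2]
  pop 1: no out-edges | ready=[6] | order so far=[0, 3, 4, 5, 2, 1]
  pop 6: no out-edges | ready=[] | order so far=[0, 3, 4, 5, 2, 1, 6]
New canonical toposort: [0, 3, 4, 5, 2, 1, 6]
Compare positions:
  Node 0: index 0 -> 0 (same)
  Node 1: index 4 -> 5 (moved)
  Node 2: index 5 -> 4 (moved)
  Node 3: index 1 -> 1 (same)
  Node 4: index 2 -> 2 (same)
  Node 5: index 3 -> 3 (same)
  Node 6: index 6 -> 6 (same)
Nodes that changed position: 1 2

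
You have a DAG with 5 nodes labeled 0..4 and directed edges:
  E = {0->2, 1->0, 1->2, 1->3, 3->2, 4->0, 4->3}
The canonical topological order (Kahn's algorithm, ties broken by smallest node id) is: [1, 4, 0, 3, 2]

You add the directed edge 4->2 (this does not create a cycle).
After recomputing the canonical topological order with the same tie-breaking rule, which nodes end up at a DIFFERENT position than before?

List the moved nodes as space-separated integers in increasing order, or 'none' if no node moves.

Answer: none

Derivation:
Old toposort: [1, 4, 0, 3, 2]
Added edge 4->2
Recompute Kahn (smallest-id tiebreak):
  initial in-degrees: [2, 0, 4, 2, 0]
  ready (indeg=0): [1, 4]
  pop 1: indeg[0]->1; indeg[2]->3; indeg[3]->1 | ready=[4] | order so far=[1]
  pop 4: indeg[0]->0; indeg[2]->2; indeg[3]->0 | ready=[0, 3] | order so far=[1, 4]
  pop 0: indeg[2]->1 | ready=[3] | order so far=[1, 4, 0]
  pop 3: indeg[2]->0 | ready=[2] | order so far=[1, 4, 0, 3]
  pop 2: no out-edges | ready=[] | order so far=[1, 4, 0, 3, 2]
New canonical toposort: [1, 4, 0, 3, 2]
Compare positions:
  Node 0: index 2 -> 2 (same)
  Node 1: index 0 -> 0 (same)
  Node 2: index 4 -> 4 (same)
  Node 3: index 3 -> 3 (same)
  Node 4: index 1 -> 1 (same)
Nodes that changed position: none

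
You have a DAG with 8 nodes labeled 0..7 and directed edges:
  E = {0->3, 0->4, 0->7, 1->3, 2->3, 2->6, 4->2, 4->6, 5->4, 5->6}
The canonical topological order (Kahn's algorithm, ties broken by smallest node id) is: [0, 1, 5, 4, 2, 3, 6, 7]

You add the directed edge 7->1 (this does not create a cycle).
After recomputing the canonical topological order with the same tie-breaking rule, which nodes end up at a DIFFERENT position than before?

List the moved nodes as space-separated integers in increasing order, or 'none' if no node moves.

Old toposort: [0, 1, 5, 4, 2, 3, 6, 7]
Added edge 7->1
Recompute Kahn (smallest-id tiebreak):
  initial in-degrees: [0, 1, 1, 3, 2, 0, 3, 1]
  ready (indeg=0): [0, 5]
  pop 0: indeg[3]->2; indeg[4]->1; indeg[7]->0 | ready=[5, 7] | order so far=[0]
  pop 5: indeg[4]->0; indeg[6]->2 | ready=[4, 7] | order so far=[0, 5]
  pop 4: indeg[2]->0; indeg[6]->1 | ready=[2, 7] | order so far=[0, 5, 4]
  pop 2: indeg[3]->1; indeg[6]->0 | ready=[6, 7] | order so far=[0, 5, 4, 2]
  pop 6: no out-edges | ready=[7] | order so far=[0, 5, 4, 2, 6]
  pop 7: indeg[1]->0 | ready=[1] | order so far=[0, 5, 4, 2, 6, 7]
  pop 1: indeg[3]->0 | ready=[3] | order so far=[0, 5, 4, 2, 6, 7, 1]
  pop 3: no out-edges | ready=[] | order so far=[0, 5, 4, 2, 6, 7, 1, 3]
New canonical toposort: [0, 5, 4, 2, 6, 7, 1, 3]
Compare positions:
  Node 0: index 0 -> 0 (same)
  Node 1: index 1 -> 6 (moved)
  Node 2: index 4 -> 3 (moved)
  Node 3: index 5 -> 7 (moved)
  Node 4: index 3 -> 2 (moved)
  Node 5: index 2 -> 1 (moved)
  Node 6: index 6 -> 4 (moved)
  Node 7: index 7 -> 5 (moved)
Nodes that changed position: 1 2 3 4 5 6 7

Answer: 1 2 3 4 5 6 7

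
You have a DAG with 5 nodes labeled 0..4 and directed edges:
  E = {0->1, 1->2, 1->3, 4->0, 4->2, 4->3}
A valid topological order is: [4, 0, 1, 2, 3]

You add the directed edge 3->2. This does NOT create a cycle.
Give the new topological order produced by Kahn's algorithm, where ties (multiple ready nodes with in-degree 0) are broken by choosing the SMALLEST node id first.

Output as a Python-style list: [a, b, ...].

Old toposort: [4, 0, 1, 2, 3]
Added edge: 3->2
Position of 3 (4) > position of 2 (3). Must reorder: 3 must now come before 2.
Run Kahn's algorithm (break ties by smallest node id):
  initial in-degrees: [1, 1, 3, 2, 0]
  ready (indeg=0): [4]
  pop 4: indeg[0]->0; indeg[2]->2; indeg[3]->1 | ready=[0] | order so far=[4]
  pop 0: indeg[1]->0 | ready=[1] | order so far=[4, 0]
  pop 1: indeg[2]->1; indeg[3]->0 | ready=[3] | order so far=[4, 0, 1]
  pop 3: indeg[2]->0 | ready=[2] | order so far=[4, 0, 1, 3]
  pop 2: no out-edges | ready=[] | order so far=[4, 0, 1, 3, 2]
  Result: [4, 0, 1, 3, 2]

Answer: [4, 0, 1, 3, 2]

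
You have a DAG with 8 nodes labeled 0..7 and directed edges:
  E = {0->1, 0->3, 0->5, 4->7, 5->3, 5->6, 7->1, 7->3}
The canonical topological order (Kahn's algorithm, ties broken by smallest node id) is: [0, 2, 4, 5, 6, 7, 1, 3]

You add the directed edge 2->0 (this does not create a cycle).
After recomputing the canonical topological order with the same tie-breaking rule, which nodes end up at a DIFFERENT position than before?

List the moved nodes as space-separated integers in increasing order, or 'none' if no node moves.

Answer: 0 2

Derivation:
Old toposort: [0, 2, 4, 5, 6, 7, 1, 3]
Added edge 2->0
Recompute Kahn (smallest-id tiebreak):
  initial in-degrees: [1, 2, 0, 3, 0, 1, 1, 1]
  ready (indeg=0): [2, 4]
  pop 2: indeg[0]->0 | ready=[0, 4] | order so far=[2]
  pop 0: indeg[1]->1; indeg[3]->2; indeg[5]->0 | ready=[4, 5] | order so far=[2, 0]
  pop 4: indeg[7]->0 | ready=[5, 7] | order so far=[2, 0, 4]
  pop 5: indeg[3]->1; indeg[6]->0 | ready=[6, 7] | order so far=[2, 0, 4, 5]
  pop 6: no out-edges | ready=[7] | order so far=[2, 0, 4, 5, 6]
  pop 7: indeg[1]->0; indeg[3]->0 | ready=[1, 3] | order so far=[2, 0, 4, 5, 6, 7]
  pop 1: no out-edges | ready=[3] | order so far=[2, 0, 4, 5, 6, 7, 1]
  pop 3: no out-edges | ready=[] | order so far=[2, 0, 4, 5, 6, 7, 1, 3]
New canonical toposort: [2, 0, 4, 5, 6, 7, 1, 3]
Compare positions:
  Node 0: index 0 -> 1 (moved)
  Node 1: index 6 -> 6 (same)
  Node 2: index 1 -> 0 (moved)
  Node 3: index 7 -> 7 (same)
  Node 4: index 2 -> 2 (same)
  Node 5: index 3 -> 3 (same)
  Node 6: index 4 -> 4 (same)
  Node 7: index 5 -> 5 (same)
Nodes that changed position: 0 2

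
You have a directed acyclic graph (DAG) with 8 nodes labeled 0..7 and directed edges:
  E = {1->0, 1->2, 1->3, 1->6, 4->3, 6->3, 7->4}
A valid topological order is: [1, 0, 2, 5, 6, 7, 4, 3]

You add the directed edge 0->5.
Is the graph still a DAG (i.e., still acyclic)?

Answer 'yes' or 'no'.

Given toposort: [1, 0, 2, 5, 6, 7, 4, 3]
Position of 0: index 1; position of 5: index 3
New edge 0->5: forward
Forward edge: respects the existing order. Still a DAG, same toposort still valid.
Still a DAG? yes

Answer: yes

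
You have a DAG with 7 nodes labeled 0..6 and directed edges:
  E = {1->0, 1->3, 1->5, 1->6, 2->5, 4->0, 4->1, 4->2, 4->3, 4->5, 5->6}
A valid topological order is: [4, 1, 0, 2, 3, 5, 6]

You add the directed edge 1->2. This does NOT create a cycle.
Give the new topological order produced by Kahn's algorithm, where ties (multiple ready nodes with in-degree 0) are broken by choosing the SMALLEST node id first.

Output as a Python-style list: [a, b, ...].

Old toposort: [4, 1, 0, 2, 3, 5, 6]
Added edge: 1->2
Position of 1 (1) < position of 2 (3). Old order still valid.
Run Kahn's algorithm (break ties by smallest node id):
  initial in-degrees: [2, 1, 2, 2, 0, 3, 2]
  ready (indeg=0): [4]
  pop 4: indeg[0]->1; indeg[1]->0; indeg[2]->1; indeg[3]->1; indeg[5]->2 | ready=[1] | order so far=[4]
  pop 1: indeg[0]->0; indeg[2]->0; indeg[3]->0; indeg[5]->1; indeg[6]->1 | ready=[0, 2, 3] | order so far=[4, 1]
  pop 0: no out-edges | ready=[2, 3] | order so far=[4, 1, 0]
  pop 2: indeg[5]->0 | ready=[3, 5] | order so far=[4, 1, 0, 2]
  pop 3: no out-edges | ready=[5] | order so far=[4, 1, 0, 2, 3]
  pop 5: indeg[6]->0 | ready=[6] | order so far=[4, 1, 0, 2, 3, 5]
  pop 6: no out-edges | ready=[] | order so far=[4, 1, 0, 2, 3, 5, 6]
  Result: [4, 1, 0, 2, 3, 5, 6]

Answer: [4, 1, 0, 2, 3, 5, 6]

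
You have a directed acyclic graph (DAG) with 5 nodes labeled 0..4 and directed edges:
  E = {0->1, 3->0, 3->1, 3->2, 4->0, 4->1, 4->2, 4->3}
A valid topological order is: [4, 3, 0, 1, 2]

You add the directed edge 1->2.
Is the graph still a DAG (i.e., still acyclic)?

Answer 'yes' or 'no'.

Answer: yes

Derivation:
Given toposort: [4, 3, 0, 1, 2]
Position of 1: index 3; position of 2: index 4
New edge 1->2: forward
Forward edge: respects the existing order. Still a DAG, same toposort still valid.
Still a DAG? yes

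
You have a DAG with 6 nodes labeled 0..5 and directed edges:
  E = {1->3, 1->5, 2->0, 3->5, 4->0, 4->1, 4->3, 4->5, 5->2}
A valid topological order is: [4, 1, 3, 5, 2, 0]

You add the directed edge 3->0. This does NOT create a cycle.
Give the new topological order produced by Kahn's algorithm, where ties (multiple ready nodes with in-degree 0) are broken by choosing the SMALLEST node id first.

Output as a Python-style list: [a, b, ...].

Answer: [4, 1, 3, 5, 2, 0]

Derivation:
Old toposort: [4, 1, 3, 5, 2, 0]
Added edge: 3->0
Position of 3 (2) < position of 0 (5). Old order still valid.
Run Kahn's algorithm (break ties by smallest node id):
  initial in-degrees: [3, 1, 1, 2, 0, 3]
  ready (indeg=0): [4]
  pop 4: indeg[0]->2; indeg[1]->0; indeg[3]->1; indeg[5]->2 | ready=[1] | order so far=[4]
  pop 1: indeg[3]->0; indeg[5]->1 | ready=[3] | order so far=[4, 1]
  pop 3: indeg[0]->1; indeg[5]->0 | ready=[5] | order so far=[4, 1, 3]
  pop 5: indeg[2]->0 | ready=[2] | order so far=[4, 1, 3, 5]
  pop 2: indeg[0]->0 | ready=[0] | order so far=[4, 1, 3, 5, 2]
  pop 0: no out-edges | ready=[] | order so far=[4, 1, 3, 5, 2, 0]
  Result: [4, 1, 3, 5, 2, 0]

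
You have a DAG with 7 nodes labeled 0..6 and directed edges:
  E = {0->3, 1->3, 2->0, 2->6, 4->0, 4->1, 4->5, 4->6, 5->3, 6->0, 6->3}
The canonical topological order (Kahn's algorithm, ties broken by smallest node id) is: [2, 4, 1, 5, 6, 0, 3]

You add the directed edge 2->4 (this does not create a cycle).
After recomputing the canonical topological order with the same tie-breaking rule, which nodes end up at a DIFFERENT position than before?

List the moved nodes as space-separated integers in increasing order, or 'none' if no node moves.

Answer: none

Derivation:
Old toposort: [2, 4, 1, 5, 6, 0, 3]
Added edge 2->4
Recompute Kahn (smallest-id tiebreak):
  initial in-degrees: [3, 1, 0, 4, 1, 1, 2]
  ready (indeg=0): [2]
  pop 2: indeg[0]->2; indeg[4]->0; indeg[6]->1 | ready=[4] | order so far=[2]
  pop 4: indeg[0]->1; indeg[1]->0; indeg[5]->0; indeg[6]->0 | ready=[1, 5, 6] | order so far=[2, 4]
  pop 1: indeg[3]->3 | ready=[5, 6] | order so far=[2, 4, 1]
  pop 5: indeg[3]->2 | ready=[6] | order so far=[2, 4, 1, 5]
  pop 6: indeg[0]->0; indeg[3]->1 | ready=[0] | order so far=[2, 4, 1, 5, 6]
  pop 0: indeg[3]->0 | ready=[3] | order so far=[2, 4, 1, 5, 6, 0]
  pop 3: no out-edges | ready=[] | order so far=[2, 4, 1, 5, 6, 0, 3]
New canonical toposort: [2, 4, 1, 5, 6, 0, 3]
Compare positions:
  Node 0: index 5 -> 5 (same)
  Node 1: index 2 -> 2 (same)
  Node 2: index 0 -> 0 (same)
  Node 3: index 6 -> 6 (same)
  Node 4: index 1 -> 1 (same)
  Node 5: index 3 -> 3 (same)
  Node 6: index 4 -> 4 (same)
Nodes that changed position: none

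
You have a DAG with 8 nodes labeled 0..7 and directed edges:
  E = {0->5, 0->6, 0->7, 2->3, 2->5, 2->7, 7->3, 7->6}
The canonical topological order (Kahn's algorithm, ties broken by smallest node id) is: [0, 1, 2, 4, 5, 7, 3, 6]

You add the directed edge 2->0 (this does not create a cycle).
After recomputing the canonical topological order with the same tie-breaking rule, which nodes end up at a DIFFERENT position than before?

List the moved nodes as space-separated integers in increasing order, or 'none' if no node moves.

Answer: 0 1 2

Derivation:
Old toposort: [0, 1, 2, 4, 5, 7, 3, 6]
Added edge 2->0
Recompute Kahn (smallest-id tiebreak):
  initial in-degrees: [1, 0, 0, 2, 0, 2, 2, 2]
  ready (indeg=0): [1, 2, 4]
  pop 1: no out-edges | ready=[2, 4] | order so far=[1]
  pop 2: indeg[0]->0; indeg[3]->1; indeg[5]->1; indeg[7]->1 | ready=[0, 4] | order so far=[1, 2]
  pop 0: indeg[5]->0; indeg[6]->1; indeg[7]->0 | ready=[4, 5, 7] | order so far=[1, 2, 0]
  pop 4: no out-edges | ready=[5, 7] | order so far=[1, 2, 0, 4]
  pop 5: no out-edges | ready=[7] | order so far=[1, 2, 0, 4, 5]
  pop 7: indeg[3]->0; indeg[6]->0 | ready=[3, 6] | order so far=[1, 2, 0, 4, 5, 7]
  pop 3: no out-edges | ready=[6] | order so far=[1, 2, 0, 4, 5, 7, 3]
  pop 6: no out-edges | ready=[] | order so far=[1, 2, 0, 4, 5, 7, 3, 6]
New canonical toposort: [1, 2, 0, 4, 5, 7, 3, 6]
Compare positions:
  Node 0: index 0 -> 2 (moved)
  Node 1: index 1 -> 0 (moved)
  Node 2: index 2 -> 1 (moved)
  Node 3: index 6 -> 6 (same)
  Node 4: index 3 -> 3 (same)
  Node 5: index 4 -> 4 (same)
  Node 6: index 7 -> 7 (same)
  Node 7: index 5 -> 5 (same)
Nodes that changed position: 0 1 2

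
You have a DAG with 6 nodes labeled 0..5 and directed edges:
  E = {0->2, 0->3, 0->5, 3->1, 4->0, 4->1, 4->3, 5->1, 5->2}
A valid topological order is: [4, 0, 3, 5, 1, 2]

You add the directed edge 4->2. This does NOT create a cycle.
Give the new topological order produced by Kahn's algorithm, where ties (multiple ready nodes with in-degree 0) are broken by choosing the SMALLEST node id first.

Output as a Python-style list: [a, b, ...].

Old toposort: [4, 0, 3, 5, 1, 2]
Added edge: 4->2
Position of 4 (0) < position of 2 (5). Old order still valid.
Run Kahn's algorithm (break ties by smallest node id):
  initial in-degrees: [1, 3, 3, 2, 0, 1]
  ready (indeg=0): [4]
  pop 4: indeg[0]->0; indeg[1]->2; indeg[2]->2; indeg[3]->1 | ready=[0] | order so far=[4]
  pop 0: indeg[2]->1; indeg[3]->0; indeg[5]->0 | ready=[3, 5] | order so far=[4, 0]
  pop 3: indeg[1]->1 | ready=[5] | order so far=[4, 0, 3]
  pop 5: indeg[1]->0; indeg[2]->0 | ready=[1, 2] | order so far=[4, 0, 3, 5]
  pop 1: no out-edges | ready=[2] | order so far=[4, 0, 3, 5, 1]
  pop 2: no out-edges | ready=[] | order so far=[4, 0, 3, 5, 1, 2]
  Result: [4, 0, 3, 5, 1, 2]

Answer: [4, 0, 3, 5, 1, 2]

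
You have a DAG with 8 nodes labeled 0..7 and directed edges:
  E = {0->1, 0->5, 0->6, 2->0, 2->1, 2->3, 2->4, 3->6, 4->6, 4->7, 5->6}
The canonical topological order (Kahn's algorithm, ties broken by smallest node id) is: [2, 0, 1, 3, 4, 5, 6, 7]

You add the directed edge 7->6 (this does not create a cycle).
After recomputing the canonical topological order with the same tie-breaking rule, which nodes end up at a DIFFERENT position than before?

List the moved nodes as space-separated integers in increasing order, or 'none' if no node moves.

Answer: 6 7

Derivation:
Old toposort: [2, 0, 1, 3, 4, 5, 6, 7]
Added edge 7->6
Recompute Kahn (smallest-id tiebreak):
  initial in-degrees: [1, 2, 0, 1, 1, 1, 5, 1]
  ready (indeg=0): [2]
  pop 2: indeg[0]->0; indeg[1]->1; indeg[3]->0; indeg[4]->0 | ready=[0, 3, 4] | order so far=[2]
  pop 0: indeg[1]->0; indeg[5]->0; indeg[6]->4 | ready=[1, 3, 4, 5] | order so far=[2, 0]
  pop 1: no out-edges | ready=[3, 4, 5] | order so far=[2, 0, 1]
  pop 3: indeg[6]->3 | ready=[4, 5] | order so far=[2, 0, 1, 3]
  pop 4: indeg[6]->2; indeg[7]->0 | ready=[5, 7] | order so far=[2, 0, 1, 3, 4]
  pop 5: indeg[6]->1 | ready=[7] | order so far=[2, 0, 1, 3, 4, 5]
  pop 7: indeg[6]->0 | ready=[6] | order so far=[2, 0, 1, 3, 4, 5, 7]
  pop 6: no out-edges | ready=[] | order so far=[2, 0, 1, 3, 4, 5, 7, 6]
New canonical toposort: [2, 0, 1, 3, 4, 5, 7, 6]
Compare positions:
  Node 0: index 1 -> 1 (same)
  Node 1: index 2 -> 2 (same)
  Node 2: index 0 -> 0 (same)
  Node 3: index 3 -> 3 (same)
  Node 4: index 4 -> 4 (same)
  Node 5: index 5 -> 5 (same)
  Node 6: index 6 -> 7 (moved)
  Node 7: index 7 -> 6 (moved)
Nodes that changed position: 6 7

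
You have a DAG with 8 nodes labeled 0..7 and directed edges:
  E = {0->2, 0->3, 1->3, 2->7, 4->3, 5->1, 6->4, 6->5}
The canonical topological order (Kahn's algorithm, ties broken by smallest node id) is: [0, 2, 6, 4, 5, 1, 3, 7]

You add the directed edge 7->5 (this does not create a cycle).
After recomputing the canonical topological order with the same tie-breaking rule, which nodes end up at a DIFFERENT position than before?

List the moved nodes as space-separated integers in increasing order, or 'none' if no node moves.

Answer: 1 3 5 7

Derivation:
Old toposort: [0, 2, 6, 4, 5, 1, 3, 7]
Added edge 7->5
Recompute Kahn (smallest-id tiebreak):
  initial in-degrees: [0, 1, 1, 3, 1, 2, 0, 1]
  ready (indeg=0): [0, 6]
  pop 0: indeg[2]->0; indeg[3]->2 | ready=[2, 6] | order so far=[0]
  pop 2: indeg[7]->0 | ready=[6, 7] | order so far=[0, 2]
  pop 6: indeg[4]->0; indeg[5]->1 | ready=[4, 7] | order so far=[0, 2, 6]
  pop 4: indeg[3]->1 | ready=[7] | order so far=[0, 2, 6, 4]
  pop 7: indeg[5]->0 | ready=[5] | order so far=[0, 2, 6, 4, 7]
  pop 5: indeg[1]->0 | ready=[1] | order so far=[0, 2, 6, 4, 7, 5]
  pop 1: indeg[3]->0 | ready=[3] | order so far=[0, 2, 6, 4, 7, 5, 1]
  pop 3: no out-edges | ready=[] | order so far=[0, 2, 6, 4, 7, 5, 1, 3]
New canonical toposort: [0, 2, 6, 4, 7, 5, 1, 3]
Compare positions:
  Node 0: index 0 -> 0 (same)
  Node 1: index 5 -> 6 (moved)
  Node 2: index 1 -> 1 (same)
  Node 3: index 6 -> 7 (moved)
  Node 4: index 3 -> 3 (same)
  Node 5: index 4 -> 5 (moved)
  Node 6: index 2 -> 2 (same)
  Node 7: index 7 -> 4 (moved)
Nodes that changed position: 1 3 5 7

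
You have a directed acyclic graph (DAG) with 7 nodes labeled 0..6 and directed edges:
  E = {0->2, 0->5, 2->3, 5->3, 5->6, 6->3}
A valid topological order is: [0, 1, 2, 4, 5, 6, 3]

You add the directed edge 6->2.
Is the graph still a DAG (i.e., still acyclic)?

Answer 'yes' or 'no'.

Given toposort: [0, 1, 2, 4, 5, 6, 3]
Position of 6: index 5; position of 2: index 2
New edge 6->2: backward (u after v in old order)
Backward edge: old toposort is now invalid. Check if this creates a cycle.
Does 2 already reach 6? Reachable from 2: [2, 3]. NO -> still a DAG (reorder needed).
Still a DAG? yes

Answer: yes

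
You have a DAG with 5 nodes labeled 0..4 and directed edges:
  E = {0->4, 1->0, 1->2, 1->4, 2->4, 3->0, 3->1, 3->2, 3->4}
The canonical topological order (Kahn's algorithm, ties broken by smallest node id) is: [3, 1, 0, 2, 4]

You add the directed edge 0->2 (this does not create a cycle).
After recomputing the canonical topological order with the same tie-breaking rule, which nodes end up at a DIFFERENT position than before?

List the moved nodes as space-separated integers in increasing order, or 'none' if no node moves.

Old toposort: [3, 1, 0, 2, 4]
Added edge 0->2
Recompute Kahn (smallest-id tiebreak):
  initial in-degrees: [2, 1, 3, 0, 4]
  ready (indeg=0): [3]
  pop 3: indeg[0]->1; indeg[1]->0; indeg[2]->2; indeg[4]->3 | ready=[1] | order so far=[3]
  pop 1: indeg[0]->0; indeg[2]->1; indeg[4]->2 | ready=[0] | order so far=[3, 1]
  pop 0: indeg[2]->0; indeg[4]->1 | ready=[2] | order so far=[3, 1, 0]
  pop 2: indeg[4]->0 | ready=[4] | order so far=[3, 1, 0, 2]
  pop 4: no out-edges | ready=[] | order so far=[3, 1, 0, 2, 4]
New canonical toposort: [3, 1, 0, 2, 4]
Compare positions:
  Node 0: index 2 -> 2 (same)
  Node 1: index 1 -> 1 (same)
  Node 2: index 3 -> 3 (same)
  Node 3: index 0 -> 0 (same)
  Node 4: index 4 -> 4 (same)
Nodes that changed position: none

Answer: none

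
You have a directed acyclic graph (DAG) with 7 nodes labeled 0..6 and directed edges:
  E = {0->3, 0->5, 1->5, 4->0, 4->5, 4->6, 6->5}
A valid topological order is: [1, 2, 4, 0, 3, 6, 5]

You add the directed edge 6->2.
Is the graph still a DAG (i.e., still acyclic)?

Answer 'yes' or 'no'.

Answer: yes

Derivation:
Given toposort: [1, 2, 4, 0, 3, 6, 5]
Position of 6: index 5; position of 2: index 1
New edge 6->2: backward (u after v in old order)
Backward edge: old toposort is now invalid. Check if this creates a cycle.
Does 2 already reach 6? Reachable from 2: [2]. NO -> still a DAG (reorder needed).
Still a DAG? yes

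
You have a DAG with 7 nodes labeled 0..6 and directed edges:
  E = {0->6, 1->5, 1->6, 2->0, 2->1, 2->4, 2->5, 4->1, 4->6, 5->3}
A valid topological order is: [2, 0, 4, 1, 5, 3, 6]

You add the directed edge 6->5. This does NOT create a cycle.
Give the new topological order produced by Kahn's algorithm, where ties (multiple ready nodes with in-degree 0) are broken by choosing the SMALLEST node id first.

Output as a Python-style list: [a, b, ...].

Old toposort: [2, 0, 4, 1, 5, 3, 6]
Added edge: 6->5
Position of 6 (6) > position of 5 (4). Must reorder: 6 must now come before 5.
Run Kahn's algorithm (break ties by smallest node id):
  initial in-degrees: [1, 2, 0, 1, 1, 3, 3]
  ready (indeg=0): [2]
  pop 2: indeg[0]->0; indeg[1]->1; indeg[4]->0; indeg[5]->2 | ready=[0, 4] | order so far=[2]
  pop 0: indeg[6]->2 | ready=[4] | order so far=[2, 0]
  pop 4: indeg[1]->0; indeg[6]->1 | ready=[1] | order so far=[2, 0, 4]
  pop 1: indeg[5]->1; indeg[6]->0 | ready=[6] | order so far=[2, 0, 4, 1]
  pop 6: indeg[5]->0 | ready=[5] | order so far=[2, 0, 4, 1, 6]
  pop 5: indeg[3]->0 | ready=[3] | order so far=[2, 0, 4, 1, 6, 5]
  pop 3: no out-edges | ready=[] | order so far=[2, 0, 4, 1, 6, 5, 3]
  Result: [2, 0, 4, 1, 6, 5, 3]

Answer: [2, 0, 4, 1, 6, 5, 3]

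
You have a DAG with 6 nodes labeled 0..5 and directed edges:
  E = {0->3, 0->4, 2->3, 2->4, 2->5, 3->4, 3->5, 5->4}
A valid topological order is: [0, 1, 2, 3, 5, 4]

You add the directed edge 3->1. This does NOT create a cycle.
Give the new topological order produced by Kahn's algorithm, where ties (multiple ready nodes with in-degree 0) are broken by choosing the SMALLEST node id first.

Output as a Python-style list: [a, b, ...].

Answer: [0, 2, 3, 1, 5, 4]

Derivation:
Old toposort: [0, 1, 2, 3, 5, 4]
Added edge: 3->1
Position of 3 (3) > position of 1 (1). Must reorder: 3 must now come before 1.
Run Kahn's algorithm (break ties by smallest node id):
  initial in-degrees: [0, 1, 0, 2, 4, 2]
  ready (indeg=0): [0, 2]
  pop 0: indeg[3]->1; indeg[4]->3 | ready=[2] | order so far=[0]
  pop 2: indeg[3]->0; indeg[4]->2; indeg[5]->1 | ready=[3] | order so far=[0, 2]
  pop 3: indeg[1]->0; indeg[4]->1; indeg[5]->0 | ready=[1, 5] | order so far=[0, 2, 3]
  pop 1: no out-edges | ready=[5] | order so far=[0, 2, 3, 1]
  pop 5: indeg[4]->0 | ready=[4] | order so far=[0, 2, 3, 1, 5]
  pop 4: no out-edges | ready=[] | order so far=[0, 2, 3, 1, 5, 4]
  Result: [0, 2, 3, 1, 5, 4]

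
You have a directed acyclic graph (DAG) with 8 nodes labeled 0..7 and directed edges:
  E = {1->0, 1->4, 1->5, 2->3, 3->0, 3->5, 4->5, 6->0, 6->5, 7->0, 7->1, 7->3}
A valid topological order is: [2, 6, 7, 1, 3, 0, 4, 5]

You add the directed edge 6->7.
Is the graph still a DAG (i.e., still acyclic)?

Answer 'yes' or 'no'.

Given toposort: [2, 6, 7, 1, 3, 0, 4, 5]
Position of 6: index 1; position of 7: index 2
New edge 6->7: forward
Forward edge: respects the existing order. Still a DAG, same toposort still valid.
Still a DAG? yes

Answer: yes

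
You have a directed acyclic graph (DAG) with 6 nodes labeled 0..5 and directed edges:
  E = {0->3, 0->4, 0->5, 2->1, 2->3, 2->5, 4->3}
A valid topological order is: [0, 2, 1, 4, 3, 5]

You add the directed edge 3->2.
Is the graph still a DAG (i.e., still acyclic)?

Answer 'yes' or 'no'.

Answer: no

Derivation:
Given toposort: [0, 2, 1, 4, 3, 5]
Position of 3: index 4; position of 2: index 1
New edge 3->2: backward (u after v in old order)
Backward edge: old toposort is now invalid. Check if this creates a cycle.
Does 2 already reach 3? Reachable from 2: [1, 2, 3, 5]. YES -> cycle!
Still a DAG? no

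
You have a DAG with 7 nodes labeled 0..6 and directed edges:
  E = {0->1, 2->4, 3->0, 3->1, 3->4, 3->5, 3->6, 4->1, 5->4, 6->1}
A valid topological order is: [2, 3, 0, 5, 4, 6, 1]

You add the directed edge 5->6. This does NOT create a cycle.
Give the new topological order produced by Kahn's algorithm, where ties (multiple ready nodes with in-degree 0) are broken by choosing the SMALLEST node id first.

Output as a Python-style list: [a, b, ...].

Answer: [2, 3, 0, 5, 4, 6, 1]

Derivation:
Old toposort: [2, 3, 0, 5, 4, 6, 1]
Added edge: 5->6
Position of 5 (3) < position of 6 (5). Old order still valid.
Run Kahn's algorithm (break ties by smallest node id):
  initial in-degrees: [1, 4, 0, 0, 3, 1, 2]
  ready (indeg=0): [2, 3]
  pop 2: indeg[4]->2 | ready=[3] | order so far=[2]
  pop 3: indeg[0]->0; indeg[1]->3; indeg[4]->1; indeg[5]->0; indeg[6]->1 | ready=[0, 5] | order so far=[2, 3]
  pop 0: indeg[1]->2 | ready=[5] | order so far=[2, 3, 0]
  pop 5: indeg[4]->0; indeg[6]->0 | ready=[4, 6] | order so far=[2, 3, 0, 5]
  pop 4: indeg[1]->1 | ready=[6] | order so far=[2, 3, 0, 5, 4]
  pop 6: indeg[1]->0 | ready=[1] | order so far=[2, 3, 0, 5, 4, 6]
  pop 1: no out-edges | ready=[] | order so far=[2, 3, 0, 5, 4, 6, 1]
  Result: [2, 3, 0, 5, 4, 6, 1]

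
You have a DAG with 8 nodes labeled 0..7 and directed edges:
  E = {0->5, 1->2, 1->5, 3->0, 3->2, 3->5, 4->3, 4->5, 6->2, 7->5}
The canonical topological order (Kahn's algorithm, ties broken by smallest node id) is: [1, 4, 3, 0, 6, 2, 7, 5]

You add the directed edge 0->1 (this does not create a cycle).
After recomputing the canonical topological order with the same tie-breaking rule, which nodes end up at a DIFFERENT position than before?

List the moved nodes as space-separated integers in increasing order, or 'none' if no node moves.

Answer: 0 1 3 4

Derivation:
Old toposort: [1, 4, 3, 0, 6, 2, 7, 5]
Added edge 0->1
Recompute Kahn (smallest-id tiebreak):
  initial in-degrees: [1, 1, 3, 1, 0, 5, 0, 0]
  ready (indeg=0): [4, 6, 7]
  pop 4: indeg[3]->0; indeg[5]->4 | ready=[3, 6, 7] | order so far=[4]
  pop 3: indeg[0]->0; indeg[2]->2; indeg[5]->3 | ready=[0, 6, 7] | order so far=[4, 3]
  pop 0: indeg[1]->0; indeg[5]->2 | ready=[1, 6, 7] | order so far=[4, 3, 0]
  pop 1: indeg[2]->1; indeg[5]->1 | ready=[6, 7] | order so far=[4, 3, 0, 1]
  pop 6: indeg[2]->0 | ready=[2, 7] | order so far=[4, 3, 0, 1, 6]
  pop 2: no out-edges | ready=[7] | order so far=[4, 3, 0, 1, 6, 2]
  pop 7: indeg[5]->0 | ready=[5] | order so far=[4, 3, 0, 1, 6, 2, 7]
  pop 5: no out-edges | ready=[] | order so far=[4, 3, 0, 1, 6, 2, 7, 5]
New canonical toposort: [4, 3, 0, 1, 6, 2, 7, 5]
Compare positions:
  Node 0: index 3 -> 2 (moved)
  Node 1: index 0 -> 3 (moved)
  Node 2: index 5 -> 5 (same)
  Node 3: index 2 -> 1 (moved)
  Node 4: index 1 -> 0 (moved)
  Node 5: index 7 -> 7 (same)
  Node 6: index 4 -> 4 (same)
  Node 7: index 6 -> 6 (same)
Nodes that changed position: 0 1 3 4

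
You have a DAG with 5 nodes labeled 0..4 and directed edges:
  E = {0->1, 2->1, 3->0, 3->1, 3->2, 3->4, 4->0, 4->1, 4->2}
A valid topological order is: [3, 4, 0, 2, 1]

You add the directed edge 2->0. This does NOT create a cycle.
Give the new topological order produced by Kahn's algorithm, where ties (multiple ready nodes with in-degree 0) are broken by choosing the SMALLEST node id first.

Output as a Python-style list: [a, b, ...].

Old toposort: [3, 4, 0, 2, 1]
Added edge: 2->0
Position of 2 (3) > position of 0 (2). Must reorder: 2 must now come before 0.
Run Kahn's algorithm (break ties by smallest node id):
  initial in-degrees: [3, 4, 2, 0, 1]
  ready (indeg=0): [3]
  pop 3: indeg[0]->2; indeg[1]->3; indeg[2]->1; indeg[4]->0 | ready=[4] | order so far=[3]
  pop 4: indeg[0]->1; indeg[1]->2; indeg[2]->0 | ready=[2] | order so far=[3, 4]
  pop 2: indeg[0]->0; indeg[1]->1 | ready=[0] | order so far=[3, 4, 2]
  pop 0: indeg[1]->0 | ready=[1] | order so far=[3, 4, 2, 0]
  pop 1: no out-edges | ready=[] | order so far=[3, 4, 2, 0, 1]
  Result: [3, 4, 2, 0, 1]

Answer: [3, 4, 2, 0, 1]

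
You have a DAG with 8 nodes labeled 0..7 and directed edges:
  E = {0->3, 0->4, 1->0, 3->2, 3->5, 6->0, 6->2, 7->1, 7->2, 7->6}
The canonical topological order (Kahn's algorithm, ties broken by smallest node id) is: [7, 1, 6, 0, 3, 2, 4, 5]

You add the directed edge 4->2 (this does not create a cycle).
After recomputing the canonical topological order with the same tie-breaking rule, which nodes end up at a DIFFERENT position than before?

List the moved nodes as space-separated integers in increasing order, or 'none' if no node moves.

Answer: 2 4

Derivation:
Old toposort: [7, 1, 6, 0, 3, 2, 4, 5]
Added edge 4->2
Recompute Kahn (smallest-id tiebreak):
  initial in-degrees: [2, 1, 4, 1, 1, 1, 1, 0]
  ready (indeg=0): [7]
  pop 7: indeg[1]->0; indeg[2]->3; indeg[6]->0 | ready=[1, 6] | order so far=[7]
  pop 1: indeg[0]->1 | ready=[6] | order so far=[7, 1]
  pop 6: indeg[0]->0; indeg[2]->2 | ready=[0] | order so far=[7, 1, 6]
  pop 0: indeg[3]->0; indeg[4]->0 | ready=[3, 4] | order so far=[7, 1, 6, 0]
  pop 3: indeg[2]->1; indeg[5]->0 | ready=[4, 5] | order so far=[7, 1, 6, 0, 3]
  pop 4: indeg[2]->0 | ready=[2, 5] | order so far=[7, 1, 6, 0, 3, 4]
  pop 2: no out-edges | ready=[5] | order so far=[7, 1, 6, 0, 3, 4, 2]
  pop 5: no out-edges | ready=[] | order so far=[7, 1, 6, 0, 3, 4, 2, 5]
New canonical toposort: [7, 1, 6, 0, 3, 4, 2, 5]
Compare positions:
  Node 0: index 3 -> 3 (same)
  Node 1: index 1 -> 1 (same)
  Node 2: index 5 -> 6 (moved)
  Node 3: index 4 -> 4 (same)
  Node 4: index 6 -> 5 (moved)
  Node 5: index 7 -> 7 (same)
  Node 6: index 2 -> 2 (same)
  Node 7: index 0 -> 0 (same)
Nodes that changed position: 2 4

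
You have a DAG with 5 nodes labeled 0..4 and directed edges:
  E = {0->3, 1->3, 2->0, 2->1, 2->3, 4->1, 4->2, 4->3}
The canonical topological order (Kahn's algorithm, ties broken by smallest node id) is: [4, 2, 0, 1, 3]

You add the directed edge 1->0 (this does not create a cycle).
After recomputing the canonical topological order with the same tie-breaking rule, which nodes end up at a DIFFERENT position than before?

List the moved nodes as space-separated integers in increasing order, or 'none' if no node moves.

Old toposort: [4, 2, 0, 1, 3]
Added edge 1->0
Recompute Kahn (smallest-id tiebreak):
  initial in-degrees: [2, 2, 1, 4, 0]
  ready (indeg=0): [4]
  pop 4: indeg[1]->1; indeg[2]->0; indeg[3]->3 | ready=[2] | order so far=[4]
  pop 2: indeg[0]->1; indeg[1]->0; indeg[3]->2 | ready=[1] | order so far=[4, 2]
  pop 1: indeg[0]->0; indeg[3]->1 | ready=[0] | order so far=[4, 2, 1]
  pop 0: indeg[3]->0 | ready=[3] | order so far=[4, 2, 1, 0]
  pop 3: no out-edges | ready=[] | order so far=[4, 2, 1, 0, 3]
New canonical toposort: [4, 2, 1, 0, 3]
Compare positions:
  Node 0: index 2 -> 3 (moved)
  Node 1: index 3 -> 2 (moved)
  Node 2: index 1 -> 1 (same)
  Node 3: index 4 -> 4 (same)
  Node 4: index 0 -> 0 (same)
Nodes that changed position: 0 1

Answer: 0 1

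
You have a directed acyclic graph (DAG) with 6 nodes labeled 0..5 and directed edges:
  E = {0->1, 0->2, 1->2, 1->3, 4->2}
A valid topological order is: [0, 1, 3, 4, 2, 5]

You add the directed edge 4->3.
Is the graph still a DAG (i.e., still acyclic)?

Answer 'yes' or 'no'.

Answer: yes

Derivation:
Given toposort: [0, 1, 3, 4, 2, 5]
Position of 4: index 3; position of 3: index 2
New edge 4->3: backward (u after v in old order)
Backward edge: old toposort is now invalid. Check if this creates a cycle.
Does 3 already reach 4? Reachable from 3: [3]. NO -> still a DAG (reorder needed).
Still a DAG? yes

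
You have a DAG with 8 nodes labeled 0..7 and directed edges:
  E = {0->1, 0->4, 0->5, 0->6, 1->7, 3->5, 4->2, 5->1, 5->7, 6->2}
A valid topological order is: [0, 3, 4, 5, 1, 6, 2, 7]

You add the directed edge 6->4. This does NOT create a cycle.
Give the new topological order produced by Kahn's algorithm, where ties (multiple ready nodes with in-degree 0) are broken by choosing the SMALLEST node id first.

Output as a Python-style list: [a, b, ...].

Old toposort: [0, 3, 4, 5, 1, 6, 2, 7]
Added edge: 6->4
Position of 6 (5) > position of 4 (2). Must reorder: 6 must now come before 4.
Run Kahn's algorithm (break ties by smallest node id):
  initial in-degrees: [0, 2, 2, 0, 2, 2, 1, 2]
  ready (indeg=0): [0, 3]
  pop 0: indeg[1]->1; indeg[4]->1; indeg[5]->1; indeg[6]->0 | ready=[3, 6] | order so far=[0]
  pop 3: indeg[5]->0 | ready=[5, 6] | order so far=[0, 3]
  pop 5: indeg[1]->0; indeg[7]->1 | ready=[1, 6] | order so far=[0, 3, 5]
  pop 1: indeg[7]->0 | ready=[6, 7] | order so far=[0, 3, 5, 1]
  pop 6: indeg[2]->1; indeg[4]->0 | ready=[4, 7] | order so far=[0, 3, 5, 1, 6]
  pop 4: indeg[2]->0 | ready=[2, 7] | order so far=[0, 3, 5, 1, 6, 4]
  pop 2: no out-edges | ready=[7] | order so far=[0, 3, 5, 1, 6, 4, 2]
  pop 7: no out-edges | ready=[] | order so far=[0, 3, 5, 1, 6, 4, 2, 7]
  Result: [0, 3, 5, 1, 6, 4, 2, 7]

Answer: [0, 3, 5, 1, 6, 4, 2, 7]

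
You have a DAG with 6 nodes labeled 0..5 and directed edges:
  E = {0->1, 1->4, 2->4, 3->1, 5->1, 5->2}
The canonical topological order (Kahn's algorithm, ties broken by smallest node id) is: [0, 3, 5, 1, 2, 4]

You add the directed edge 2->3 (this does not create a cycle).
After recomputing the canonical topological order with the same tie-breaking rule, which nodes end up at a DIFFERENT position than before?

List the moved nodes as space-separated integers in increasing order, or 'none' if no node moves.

Old toposort: [0, 3, 5, 1, 2, 4]
Added edge 2->3
Recompute Kahn (smallest-id tiebreak):
  initial in-degrees: [0, 3, 1, 1, 2, 0]
  ready (indeg=0): [0, 5]
  pop 0: indeg[1]->2 | ready=[5] | order so far=[0]
  pop 5: indeg[1]->1; indeg[2]->0 | ready=[2] | order so far=[0, 5]
  pop 2: indeg[3]->0; indeg[4]->1 | ready=[3] | order so far=[0, 5, 2]
  pop 3: indeg[1]->0 | ready=[1] | order so far=[0, 5, 2, 3]
  pop 1: indeg[4]->0 | ready=[4] | order so far=[0, 5, 2, 3, 1]
  pop 4: no out-edges | ready=[] | order so far=[0, 5, 2, 3, 1, 4]
New canonical toposort: [0, 5, 2, 3, 1, 4]
Compare positions:
  Node 0: index 0 -> 0 (same)
  Node 1: index 3 -> 4 (moved)
  Node 2: index 4 -> 2 (moved)
  Node 3: index 1 -> 3 (moved)
  Node 4: index 5 -> 5 (same)
  Node 5: index 2 -> 1 (moved)
Nodes that changed position: 1 2 3 5

Answer: 1 2 3 5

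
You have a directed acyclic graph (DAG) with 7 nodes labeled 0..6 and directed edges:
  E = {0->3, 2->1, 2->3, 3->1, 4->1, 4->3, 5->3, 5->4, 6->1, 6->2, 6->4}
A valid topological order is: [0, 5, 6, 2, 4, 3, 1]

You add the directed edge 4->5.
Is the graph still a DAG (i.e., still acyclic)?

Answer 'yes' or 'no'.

Given toposort: [0, 5, 6, 2, 4, 3, 1]
Position of 4: index 4; position of 5: index 1
New edge 4->5: backward (u after v in old order)
Backward edge: old toposort is now invalid. Check if this creates a cycle.
Does 5 already reach 4? Reachable from 5: [1, 3, 4, 5]. YES -> cycle!
Still a DAG? no

Answer: no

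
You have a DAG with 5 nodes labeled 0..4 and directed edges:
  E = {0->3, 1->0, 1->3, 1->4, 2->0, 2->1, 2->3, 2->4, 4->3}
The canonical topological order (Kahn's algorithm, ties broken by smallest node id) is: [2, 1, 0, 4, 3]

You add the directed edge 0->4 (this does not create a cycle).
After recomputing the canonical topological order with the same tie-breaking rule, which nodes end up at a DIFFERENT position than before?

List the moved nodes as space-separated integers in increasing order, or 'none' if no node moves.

Old toposort: [2, 1, 0, 4, 3]
Added edge 0->4
Recompute Kahn (smallest-id tiebreak):
  initial in-degrees: [2, 1, 0, 4, 3]
  ready (indeg=0): [2]
  pop 2: indeg[0]->1; indeg[1]->0; indeg[3]->3; indeg[4]->2 | ready=[1] | order so far=[2]
  pop 1: indeg[0]->0; indeg[3]->2; indeg[4]->1 | ready=[0] | order so far=[2, 1]
  pop 0: indeg[3]->1; indeg[4]->0 | ready=[4] | order so far=[2, 1, 0]
  pop 4: indeg[3]->0 | ready=[3] | order so far=[2, 1, 0, 4]
  pop 3: no out-edges | ready=[] | order so far=[2, 1, 0, 4, 3]
New canonical toposort: [2, 1, 0, 4, 3]
Compare positions:
  Node 0: index 2 -> 2 (same)
  Node 1: index 1 -> 1 (same)
  Node 2: index 0 -> 0 (same)
  Node 3: index 4 -> 4 (same)
  Node 4: index 3 -> 3 (same)
Nodes that changed position: none

Answer: none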